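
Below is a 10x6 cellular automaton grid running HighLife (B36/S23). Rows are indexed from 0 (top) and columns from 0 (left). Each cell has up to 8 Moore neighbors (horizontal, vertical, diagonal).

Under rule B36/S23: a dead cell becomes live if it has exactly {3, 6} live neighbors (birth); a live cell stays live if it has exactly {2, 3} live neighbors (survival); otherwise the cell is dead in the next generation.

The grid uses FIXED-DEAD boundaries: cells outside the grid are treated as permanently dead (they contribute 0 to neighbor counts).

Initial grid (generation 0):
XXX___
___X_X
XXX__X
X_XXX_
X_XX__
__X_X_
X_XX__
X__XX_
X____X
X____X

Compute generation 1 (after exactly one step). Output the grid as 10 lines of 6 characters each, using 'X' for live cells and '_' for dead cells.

Answer: _XX___
_X_XX_
X____X
X___X_
______
___XX_
__X___
X_XXX_
XX___X
______

Derivation:
Simulating step by step:
Generation 0 (given above): 28 live cells
Generation 1: 19 live cells
(generation 1 grid is the final answer)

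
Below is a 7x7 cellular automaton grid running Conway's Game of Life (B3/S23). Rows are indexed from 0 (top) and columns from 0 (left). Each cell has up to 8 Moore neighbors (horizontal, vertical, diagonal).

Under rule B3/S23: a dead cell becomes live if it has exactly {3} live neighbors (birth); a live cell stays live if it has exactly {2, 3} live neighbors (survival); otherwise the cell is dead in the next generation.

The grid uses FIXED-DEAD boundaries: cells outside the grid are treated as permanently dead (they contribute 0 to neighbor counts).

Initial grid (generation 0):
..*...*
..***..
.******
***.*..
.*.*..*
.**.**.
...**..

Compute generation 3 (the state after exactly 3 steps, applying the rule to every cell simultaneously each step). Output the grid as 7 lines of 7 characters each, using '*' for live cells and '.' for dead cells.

Answer: .......
.......
.......
.......
.......
..*..*.
..*..*.

Derivation:
Simulating step by step:
Generation 0 (given above): 24 live cells
Generation 1: 11 live cells
..*....
......*
*......
*.....*
.......
.*...*.
..****.
Generation 2: 7 live cells
.......
.......
.......
.......
.......
..**.*.
..****.
Generation 3: 4 live cells
(generation 3 grid is the final answer)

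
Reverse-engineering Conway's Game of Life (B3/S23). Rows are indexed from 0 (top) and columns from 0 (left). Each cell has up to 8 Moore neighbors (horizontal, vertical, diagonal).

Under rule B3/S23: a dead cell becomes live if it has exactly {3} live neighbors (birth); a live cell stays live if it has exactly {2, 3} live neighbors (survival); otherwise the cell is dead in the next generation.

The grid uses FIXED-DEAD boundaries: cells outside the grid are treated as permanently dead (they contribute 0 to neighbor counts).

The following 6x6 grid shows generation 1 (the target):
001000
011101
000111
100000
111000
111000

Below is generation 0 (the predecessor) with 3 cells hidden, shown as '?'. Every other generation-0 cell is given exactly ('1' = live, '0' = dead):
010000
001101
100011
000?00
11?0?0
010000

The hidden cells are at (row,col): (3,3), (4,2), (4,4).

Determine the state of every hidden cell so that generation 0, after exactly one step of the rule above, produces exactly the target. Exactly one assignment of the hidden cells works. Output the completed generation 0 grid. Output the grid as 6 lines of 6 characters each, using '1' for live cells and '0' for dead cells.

Hidden generation-0 cells (in order): (3,3), (4,2), (4,4).
A hidden cell only influences target cells in its own 3x3 neighborhood. Try each of the 2^3 = 8 assignments, step the completed generation 0 forward once under B3/S23, and compare with the target:
  (3,3)=0 (4,2)=0 (4,4)=0 -> step gives (3,1)='1' but target has '0' -> reject
  (3,3)=0 (4,2)=0 (4,4)=1 -> step gives (3,1)='1' but target has '0' -> reject
  (3,3)=0 (4,2)=1 (4,4)=0 -> step reproduces the target at every cell -> ACCEPT
  (3,3)=0 (4,2)=1 (4,4)=1 -> step gives (3,3)='1' but target has '0' -> reject
  (3,3)=1 (4,2)=0 (4,4)=0 -> step gives (2,2)='1' but target has '0' -> reject
  (3,3)=1 (4,2)=0 (4,4)=1 -> step gives (2,2)='1' but target has '0' -> reject
  (3,3)=1 (4,2)=1 (4,4)=0 -> step gives (2,2)='1' but target has '0' -> reject
  (3,3)=1 (4,2)=1 (4,4)=1 -> step gives (2,2)='1' but target has '0' -> reject
Unique solution: (3,3)=dead, (4,2)=live, (4,4)=dead.
Check: live-neighbor counts of every cell in the completed generation 0:
113221
232242
022332
342222
232100
333100
Applying B3/S23 to generation 0 with these counts gives:
001000
011101
000111
100000
111000
111000
which matches the target exactly.

Answer: 010000
001101
100011
000000
111000
010000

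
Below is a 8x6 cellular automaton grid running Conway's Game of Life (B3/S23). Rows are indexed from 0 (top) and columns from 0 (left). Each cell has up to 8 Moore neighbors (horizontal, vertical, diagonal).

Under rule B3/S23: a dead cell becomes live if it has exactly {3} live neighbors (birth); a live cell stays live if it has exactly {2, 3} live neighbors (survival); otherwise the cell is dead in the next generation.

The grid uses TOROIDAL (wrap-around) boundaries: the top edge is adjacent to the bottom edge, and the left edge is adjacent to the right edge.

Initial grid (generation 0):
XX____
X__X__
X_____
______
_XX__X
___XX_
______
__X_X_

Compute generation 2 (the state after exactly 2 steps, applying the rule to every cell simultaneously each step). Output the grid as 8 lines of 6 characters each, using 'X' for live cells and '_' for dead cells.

Answer: __X_XX
__X_XX
_X___X
_XXX__
____XX
__X__X
__X_X_
_X_XXX

Derivation:
Simulating step by step:
Generation 0 (given above): 12 live cells
Generation 1: 17 live cells
XXXX_X
X____X
______
XX____
__XXX_
__XXX_
____X_
_X____
Generation 2: 21 live cells
(generation 2 grid is the final answer)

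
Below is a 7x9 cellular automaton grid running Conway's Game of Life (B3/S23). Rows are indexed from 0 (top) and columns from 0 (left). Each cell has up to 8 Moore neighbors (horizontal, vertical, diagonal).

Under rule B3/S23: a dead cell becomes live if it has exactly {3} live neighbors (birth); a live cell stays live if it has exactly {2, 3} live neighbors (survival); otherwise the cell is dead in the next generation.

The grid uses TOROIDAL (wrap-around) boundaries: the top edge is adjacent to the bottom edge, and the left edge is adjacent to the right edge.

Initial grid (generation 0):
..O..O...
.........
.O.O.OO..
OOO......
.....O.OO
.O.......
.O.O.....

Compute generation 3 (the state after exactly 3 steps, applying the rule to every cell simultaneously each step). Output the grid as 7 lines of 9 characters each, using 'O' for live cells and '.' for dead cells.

Answer: .........
.O.O..O..
....O.O..
..OO..OOO
..O.....O
..OO.....
O........

Derivation:
Simulating step by step:
Generation 0 (given above): 15 live cells
Generation 1: 19 live cells
..O......
..O.OOO..
OO.......
OOO.OO.OO
..O.....O
O.O......
.O.......
Generation 2: 17 live cells
.OOO.O...
..OO.O...
.......O.
..OO...O.
..O....O.
O.O......
.OO......
Generation 3: 15 live cells
(generation 3 grid is the final answer)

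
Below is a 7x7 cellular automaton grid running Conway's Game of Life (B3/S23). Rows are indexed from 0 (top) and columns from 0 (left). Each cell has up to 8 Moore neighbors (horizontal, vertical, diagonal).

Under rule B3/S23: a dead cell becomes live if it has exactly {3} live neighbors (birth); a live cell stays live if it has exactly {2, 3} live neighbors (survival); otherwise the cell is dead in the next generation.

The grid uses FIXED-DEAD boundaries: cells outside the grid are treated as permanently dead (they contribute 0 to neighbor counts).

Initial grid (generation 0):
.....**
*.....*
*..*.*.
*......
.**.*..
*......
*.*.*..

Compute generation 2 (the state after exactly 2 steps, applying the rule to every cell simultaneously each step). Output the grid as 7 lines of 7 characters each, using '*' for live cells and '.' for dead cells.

Answer: .....**
......*
***.**.
..**...
*......
*.*....
.*.....

Derivation:
Simulating step by step:
Generation 0 (given above): 15 live cells
Generation 1: 15 live cells
.....**
....*.*
**.....
*.***..
**.....
*.*....
.*.....
Generation 2: 14 live cells
(generation 2 grid is the final answer)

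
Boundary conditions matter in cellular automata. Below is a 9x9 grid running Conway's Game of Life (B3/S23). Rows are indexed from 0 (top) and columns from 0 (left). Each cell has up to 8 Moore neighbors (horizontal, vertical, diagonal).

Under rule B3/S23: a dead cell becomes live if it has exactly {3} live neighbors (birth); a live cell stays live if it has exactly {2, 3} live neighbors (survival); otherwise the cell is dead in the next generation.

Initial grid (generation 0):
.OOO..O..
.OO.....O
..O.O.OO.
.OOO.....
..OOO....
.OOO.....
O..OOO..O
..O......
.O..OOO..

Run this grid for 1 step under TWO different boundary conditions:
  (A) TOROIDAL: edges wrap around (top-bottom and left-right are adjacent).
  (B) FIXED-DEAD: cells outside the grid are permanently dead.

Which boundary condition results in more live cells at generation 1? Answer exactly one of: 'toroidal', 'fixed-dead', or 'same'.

Under TOROIDAL boundary, generation 1:
...OO.OO.
O....OO..
O......O.
.O...O...
....O....
OO...O...
O...O....
OOO...O..
.O..OOO..
Population = 25

Under FIXED-DEAD boundary, generation 1:
.O.O.....
.....OO..
.......O.
.O...O...
....O....
.O...O...
....O....
.OO...O..
.....O...
Population = 15

Comparison: toroidal=25, fixed-dead=15 -> toroidal

Answer: toroidal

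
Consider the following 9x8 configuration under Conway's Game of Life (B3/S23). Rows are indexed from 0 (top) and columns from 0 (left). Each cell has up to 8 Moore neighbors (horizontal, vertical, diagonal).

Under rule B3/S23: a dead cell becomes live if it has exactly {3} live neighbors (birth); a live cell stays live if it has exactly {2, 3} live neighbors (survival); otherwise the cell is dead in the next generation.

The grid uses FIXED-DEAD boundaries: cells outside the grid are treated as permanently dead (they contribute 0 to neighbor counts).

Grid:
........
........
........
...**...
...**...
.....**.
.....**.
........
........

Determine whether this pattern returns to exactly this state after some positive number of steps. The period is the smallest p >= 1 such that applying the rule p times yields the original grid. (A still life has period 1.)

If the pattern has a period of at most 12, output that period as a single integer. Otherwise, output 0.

Simulating and comparing each generation to the original:
Gen 0 (original, given above): 8 live cells
Gen 1: 6 live cells, differs from original
Gen 2: 8 live cells, MATCHES original -> period = 2

Answer: 2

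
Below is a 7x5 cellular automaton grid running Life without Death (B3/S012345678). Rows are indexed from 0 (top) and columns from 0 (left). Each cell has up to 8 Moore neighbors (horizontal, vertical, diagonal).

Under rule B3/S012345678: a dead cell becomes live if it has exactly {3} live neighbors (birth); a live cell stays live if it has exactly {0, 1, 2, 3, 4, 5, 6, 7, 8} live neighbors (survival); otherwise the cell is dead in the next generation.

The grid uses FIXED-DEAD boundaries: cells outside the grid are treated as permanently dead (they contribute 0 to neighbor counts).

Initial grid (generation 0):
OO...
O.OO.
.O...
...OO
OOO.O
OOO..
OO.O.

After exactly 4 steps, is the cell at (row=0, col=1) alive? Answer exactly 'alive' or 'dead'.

Simulating step by step:
Generation 0 (given above): 18 live cells
Generation 1: 21 live cells
OOO..
O.OO.
.O..O
O..OO
OOO.O
OOO..
OO.O.
Generation 2: 23 live cells
OOOO.
O.OO.
OO..O
O..OO
OOO.O
OOO..
OO.O.
Generation 3: 24 live cells
OOOO.
O.OOO
OO..O
O..OO
OOO.O
OOO..
OO.O.
Generation 4: 25 live cells
OOOOO
O.OOO
OO..O
O..OO
OOO.O
OOO..
OO.O.

Cell (0,1) at generation 4: 1 -> alive

Answer: alive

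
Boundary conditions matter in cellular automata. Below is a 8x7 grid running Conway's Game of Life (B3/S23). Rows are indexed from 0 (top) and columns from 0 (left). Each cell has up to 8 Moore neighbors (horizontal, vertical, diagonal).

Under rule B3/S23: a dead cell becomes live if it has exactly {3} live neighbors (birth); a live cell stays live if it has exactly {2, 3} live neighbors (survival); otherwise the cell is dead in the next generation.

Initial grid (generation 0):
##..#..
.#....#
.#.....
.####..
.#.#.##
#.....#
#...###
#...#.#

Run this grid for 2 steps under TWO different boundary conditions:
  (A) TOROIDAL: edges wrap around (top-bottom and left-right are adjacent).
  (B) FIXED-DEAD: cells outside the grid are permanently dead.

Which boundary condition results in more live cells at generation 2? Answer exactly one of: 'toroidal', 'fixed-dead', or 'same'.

Under TOROIDAL boundary, generation 2:
.#.#...
##.....
##.#...
.#.#.##
.#.#.##
.#..##.
..###..
..###..
Population = 24

Under FIXED-DEAD boundary, generation 2:
###....
.......
...#...
...#.##
...#.##
....#.#
##.....
.......
Population = 14

Comparison: toroidal=24, fixed-dead=14 -> toroidal

Answer: toroidal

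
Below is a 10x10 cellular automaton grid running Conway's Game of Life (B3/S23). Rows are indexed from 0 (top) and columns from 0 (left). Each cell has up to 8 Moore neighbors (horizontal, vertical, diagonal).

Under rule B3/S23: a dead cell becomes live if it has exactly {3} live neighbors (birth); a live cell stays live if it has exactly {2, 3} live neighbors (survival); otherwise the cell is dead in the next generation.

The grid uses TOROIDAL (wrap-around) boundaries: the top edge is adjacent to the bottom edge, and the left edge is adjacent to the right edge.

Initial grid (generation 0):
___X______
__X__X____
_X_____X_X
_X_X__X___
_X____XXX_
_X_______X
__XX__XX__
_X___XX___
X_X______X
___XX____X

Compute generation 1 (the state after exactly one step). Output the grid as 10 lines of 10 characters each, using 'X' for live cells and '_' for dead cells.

Simulating step by step:
Generation 0 (given above): 28 live cells
Generation 1: 38 live cells
(generation 1 grid is the final answer)

Answer: __XX______
__X_______
XX____X___
_X____X___
_X____XXX_
XX________
XXX__XXX__
XX_X_XXX__
XXXXXX___X
X_XXX____X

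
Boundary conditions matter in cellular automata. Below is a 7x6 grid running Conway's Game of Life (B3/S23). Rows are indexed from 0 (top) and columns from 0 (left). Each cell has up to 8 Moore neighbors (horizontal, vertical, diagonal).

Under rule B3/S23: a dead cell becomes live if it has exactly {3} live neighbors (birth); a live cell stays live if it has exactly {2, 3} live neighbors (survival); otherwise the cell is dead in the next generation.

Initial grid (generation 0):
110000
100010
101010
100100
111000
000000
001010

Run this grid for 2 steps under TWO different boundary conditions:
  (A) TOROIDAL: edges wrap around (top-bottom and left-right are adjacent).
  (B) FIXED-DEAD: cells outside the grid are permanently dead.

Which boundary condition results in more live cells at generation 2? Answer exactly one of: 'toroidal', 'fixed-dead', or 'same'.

Answer: toroidal

Derivation:
Under TOROIDAL boundary, generation 2:
110000
101110
110110
101100
100000
100100
110100
Population = 19

Under FIXED-DEAD boundary, generation 2:
110000
100000
110110
101100
100000
001100
000000
Population = 13

Comparison: toroidal=19, fixed-dead=13 -> toroidal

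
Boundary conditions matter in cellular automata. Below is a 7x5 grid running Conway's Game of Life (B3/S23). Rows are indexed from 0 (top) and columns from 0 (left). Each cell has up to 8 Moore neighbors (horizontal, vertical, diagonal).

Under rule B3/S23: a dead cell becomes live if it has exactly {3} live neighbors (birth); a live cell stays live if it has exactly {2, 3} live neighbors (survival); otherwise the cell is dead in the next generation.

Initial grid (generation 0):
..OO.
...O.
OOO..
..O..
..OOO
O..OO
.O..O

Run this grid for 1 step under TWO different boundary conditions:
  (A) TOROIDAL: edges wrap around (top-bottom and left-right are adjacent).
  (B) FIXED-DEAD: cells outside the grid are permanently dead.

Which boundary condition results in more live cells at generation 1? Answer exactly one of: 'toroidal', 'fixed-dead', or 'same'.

Answer: toroidal

Derivation:
Under TOROIDAL boundary, generation 1:
..OOO
...OO
.OOO.
O...O
OOO..
.O...
.O...
Population = 15

Under FIXED-DEAD boundary, generation 1:
..OO.
...O.
.OOO.
.....
.OO.O
.O...
...OO
Population = 12

Comparison: toroidal=15, fixed-dead=12 -> toroidal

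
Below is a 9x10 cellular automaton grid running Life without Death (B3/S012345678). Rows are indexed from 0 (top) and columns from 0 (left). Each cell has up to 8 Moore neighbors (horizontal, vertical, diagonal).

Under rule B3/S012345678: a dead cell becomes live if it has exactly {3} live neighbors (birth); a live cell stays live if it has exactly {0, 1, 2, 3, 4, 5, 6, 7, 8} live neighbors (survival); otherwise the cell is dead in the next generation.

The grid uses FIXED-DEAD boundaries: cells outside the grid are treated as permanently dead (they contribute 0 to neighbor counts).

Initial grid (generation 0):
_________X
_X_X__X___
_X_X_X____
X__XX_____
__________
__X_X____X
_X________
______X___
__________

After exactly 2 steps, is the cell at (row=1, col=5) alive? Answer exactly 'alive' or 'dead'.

Answer: alive

Derivation:
Simulating step by step:
Generation 0 (given above): 15 live cells
Generation 1: 19 live cells
_________X
_X_XX_X___
XX_X_X____
X_XXX_____
____X_____
__X_X____X
_X________
______X___
__________
Generation 2: 26 live cells
_________X
XX_XXXX___
XX_X_X____
X_XXXX____
_XX_XX____
__XXX____X
_X________
______X___
__________

Cell (1,5) at generation 2: 1 -> alive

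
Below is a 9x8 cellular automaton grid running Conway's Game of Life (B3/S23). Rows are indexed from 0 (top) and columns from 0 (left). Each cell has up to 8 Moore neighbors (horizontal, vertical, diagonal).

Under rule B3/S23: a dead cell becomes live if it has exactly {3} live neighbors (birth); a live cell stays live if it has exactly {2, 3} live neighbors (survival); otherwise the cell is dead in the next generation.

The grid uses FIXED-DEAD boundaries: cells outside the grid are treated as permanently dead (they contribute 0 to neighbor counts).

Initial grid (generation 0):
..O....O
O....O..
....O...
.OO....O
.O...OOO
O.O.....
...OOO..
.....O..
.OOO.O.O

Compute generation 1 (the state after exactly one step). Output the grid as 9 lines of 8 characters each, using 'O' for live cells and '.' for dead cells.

Simulating step by step:
Generation 0 (given above): 23 live cells
Generation 1: 18 live cells
(generation 1 grid is the final answer)

Answer: ........
........
.O......
.OO..O.O
O.....OO
.OOO....
...OOO..
.....O..
..O.O.O.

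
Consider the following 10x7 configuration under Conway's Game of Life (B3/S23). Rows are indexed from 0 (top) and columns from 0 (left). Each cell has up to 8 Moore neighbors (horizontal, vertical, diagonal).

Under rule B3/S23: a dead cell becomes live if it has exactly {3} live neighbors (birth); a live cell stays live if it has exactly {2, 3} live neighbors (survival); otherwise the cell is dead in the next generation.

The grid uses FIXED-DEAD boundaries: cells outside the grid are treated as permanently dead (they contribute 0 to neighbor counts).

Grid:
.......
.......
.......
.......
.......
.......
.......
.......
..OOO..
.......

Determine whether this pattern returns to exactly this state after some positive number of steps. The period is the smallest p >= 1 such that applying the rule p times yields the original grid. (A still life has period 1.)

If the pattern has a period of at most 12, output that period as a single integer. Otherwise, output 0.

Simulating and comparing each generation to the original:
Gen 0 (original, given above): 3 live cells
Gen 1: 3 live cells, differs from original
Gen 2: 3 live cells, MATCHES original -> period = 2

Answer: 2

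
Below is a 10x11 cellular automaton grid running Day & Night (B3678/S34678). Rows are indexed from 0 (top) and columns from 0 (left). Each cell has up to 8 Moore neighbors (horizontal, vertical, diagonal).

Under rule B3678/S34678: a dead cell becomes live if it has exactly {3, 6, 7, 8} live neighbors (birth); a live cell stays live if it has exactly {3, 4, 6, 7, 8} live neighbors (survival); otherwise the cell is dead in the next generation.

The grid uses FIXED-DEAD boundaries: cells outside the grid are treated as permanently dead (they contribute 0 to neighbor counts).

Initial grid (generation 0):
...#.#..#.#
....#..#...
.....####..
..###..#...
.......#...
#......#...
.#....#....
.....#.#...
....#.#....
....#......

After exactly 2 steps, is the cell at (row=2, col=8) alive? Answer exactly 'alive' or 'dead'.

Answer: alive

Derivation:
Simulating step by step:
Generation 0 (given above): 24 live cells
Generation 1: 18 live cells
....#......
....#..#.#.
.....####..
.....#.#...
...#..#.#..
......#....
......##...
.....#.....
...........
.....#.....
Generation 2: 15 live cells
...........
.......#...
....##.##..
....###....
.....##....
.....##....
.....##....
......#....
...........
...........

Cell (2,8) at generation 2: 1 -> alive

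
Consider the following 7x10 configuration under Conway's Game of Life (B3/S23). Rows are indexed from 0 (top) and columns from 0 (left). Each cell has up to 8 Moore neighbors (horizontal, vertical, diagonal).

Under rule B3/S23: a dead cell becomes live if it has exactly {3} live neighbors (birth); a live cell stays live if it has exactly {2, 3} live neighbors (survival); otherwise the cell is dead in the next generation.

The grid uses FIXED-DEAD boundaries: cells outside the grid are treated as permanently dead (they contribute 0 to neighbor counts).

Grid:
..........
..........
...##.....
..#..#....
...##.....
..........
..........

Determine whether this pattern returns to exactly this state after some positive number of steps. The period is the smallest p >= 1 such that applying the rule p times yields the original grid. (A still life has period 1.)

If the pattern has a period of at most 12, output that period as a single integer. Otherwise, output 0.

Simulating and comparing each generation to the original:
Gen 0 (original, given above): 6 live cells
Gen 1: 6 live cells, MATCHES original -> period = 1

Answer: 1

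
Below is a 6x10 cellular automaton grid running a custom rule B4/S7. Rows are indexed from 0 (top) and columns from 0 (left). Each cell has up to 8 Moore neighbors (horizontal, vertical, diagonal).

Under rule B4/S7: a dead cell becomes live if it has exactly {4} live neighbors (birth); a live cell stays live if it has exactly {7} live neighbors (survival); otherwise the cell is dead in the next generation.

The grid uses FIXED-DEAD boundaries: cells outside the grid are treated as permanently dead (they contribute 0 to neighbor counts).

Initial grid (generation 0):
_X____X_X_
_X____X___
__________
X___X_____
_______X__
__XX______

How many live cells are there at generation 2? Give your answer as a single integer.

Simulating step by step:
Generation 0 (given above): 10 live cells
Generation 1: 0 live cells
__________
__________
__________
__________
__________
__________
Generation 2: 0 live cells
__________
__________
__________
__________
__________
__________
Population at generation 2: 0

Answer: 0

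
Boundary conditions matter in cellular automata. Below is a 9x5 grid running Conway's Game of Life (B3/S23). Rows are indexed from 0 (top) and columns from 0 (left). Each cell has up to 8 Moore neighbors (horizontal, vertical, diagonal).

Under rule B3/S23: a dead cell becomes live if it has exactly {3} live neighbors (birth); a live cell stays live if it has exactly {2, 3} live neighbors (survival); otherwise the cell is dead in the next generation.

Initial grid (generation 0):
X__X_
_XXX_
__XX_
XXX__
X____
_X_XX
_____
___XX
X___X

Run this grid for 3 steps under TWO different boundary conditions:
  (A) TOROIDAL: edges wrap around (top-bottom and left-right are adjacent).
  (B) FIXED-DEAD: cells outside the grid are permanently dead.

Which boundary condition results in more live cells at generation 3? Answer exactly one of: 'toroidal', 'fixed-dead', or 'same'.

Answer: toroidal

Derivation:
Under TOROIDAL boundary, generation 3:
____X
_XX__
X_X__
X__X_
_____
XX_XX
_XXX_
XXX__
___X_
Population = 18

Under FIXED-DEAD boundary, generation 3:
__X__
X____
X____
X___X
_X_X_
___X_
___X_
__X_X
___XX
Population = 13

Comparison: toroidal=18, fixed-dead=13 -> toroidal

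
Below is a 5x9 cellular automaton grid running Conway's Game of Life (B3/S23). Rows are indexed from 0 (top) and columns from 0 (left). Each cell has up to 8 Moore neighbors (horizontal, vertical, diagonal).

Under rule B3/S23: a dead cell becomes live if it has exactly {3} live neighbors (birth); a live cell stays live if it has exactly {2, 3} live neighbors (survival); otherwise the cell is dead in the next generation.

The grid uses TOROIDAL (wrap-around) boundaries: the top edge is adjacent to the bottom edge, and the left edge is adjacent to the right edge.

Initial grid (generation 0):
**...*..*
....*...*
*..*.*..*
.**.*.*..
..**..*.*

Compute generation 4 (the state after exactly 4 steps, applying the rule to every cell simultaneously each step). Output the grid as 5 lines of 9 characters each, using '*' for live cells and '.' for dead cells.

Answer: .........
.........
.........
..*......
***.....*

Derivation:
Simulating step by step:
Generation 0 (given above): 18 live cells
Generation 1: 25 live cells
.*****..*
.*..**.*.
****.*.**
.*..*.*.*
...**.*.*
Generation 2: 9 live cells
.*......*
.......*.
...*.....
.*....*..
.*....*.*
Generation 3: 6 live cells
........*
.........
.........
*.*....*.
.**......
Generation 4: 5 live cells
(generation 4 grid is the final answer)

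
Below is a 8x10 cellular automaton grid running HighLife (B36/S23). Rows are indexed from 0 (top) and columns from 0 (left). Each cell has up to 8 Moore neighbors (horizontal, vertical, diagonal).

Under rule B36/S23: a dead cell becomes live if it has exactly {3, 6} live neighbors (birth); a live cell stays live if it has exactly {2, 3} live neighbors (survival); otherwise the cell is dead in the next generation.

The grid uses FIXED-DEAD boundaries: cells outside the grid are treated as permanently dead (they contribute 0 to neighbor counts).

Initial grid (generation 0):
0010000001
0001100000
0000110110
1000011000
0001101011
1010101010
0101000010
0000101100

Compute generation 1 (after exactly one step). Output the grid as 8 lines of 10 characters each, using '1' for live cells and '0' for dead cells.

Answer: 0001000000
0001110010
0001000100
0001000001
0101111011
0110100010
0111101010
0000000100

Derivation:
Simulating step by step:
Generation 0 (given above): 27 live cells
Generation 1: 27 live cells
(generation 1 grid is the final answer)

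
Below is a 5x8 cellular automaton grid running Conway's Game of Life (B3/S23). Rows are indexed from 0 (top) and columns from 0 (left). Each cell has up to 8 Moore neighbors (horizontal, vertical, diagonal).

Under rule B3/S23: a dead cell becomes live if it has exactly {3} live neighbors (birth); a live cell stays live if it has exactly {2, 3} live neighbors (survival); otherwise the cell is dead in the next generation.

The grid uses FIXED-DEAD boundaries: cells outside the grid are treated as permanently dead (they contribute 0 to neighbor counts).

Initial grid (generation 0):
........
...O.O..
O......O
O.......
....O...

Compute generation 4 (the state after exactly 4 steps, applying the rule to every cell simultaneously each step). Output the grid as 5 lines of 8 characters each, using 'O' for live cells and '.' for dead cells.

Answer: ........
........
........
........
........

Derivation:
Simulating step by step:
Generation 0 (given above): 6 live cells
Generation 1: 0 live cells
........
........
........
........
........
Generation 2: 0 live cells
........
........
........
........
........
Generation 3: 0 live cells
........
........
........
........
........
Generation 4: 0 live cells
(generation 4 grid is the final answer)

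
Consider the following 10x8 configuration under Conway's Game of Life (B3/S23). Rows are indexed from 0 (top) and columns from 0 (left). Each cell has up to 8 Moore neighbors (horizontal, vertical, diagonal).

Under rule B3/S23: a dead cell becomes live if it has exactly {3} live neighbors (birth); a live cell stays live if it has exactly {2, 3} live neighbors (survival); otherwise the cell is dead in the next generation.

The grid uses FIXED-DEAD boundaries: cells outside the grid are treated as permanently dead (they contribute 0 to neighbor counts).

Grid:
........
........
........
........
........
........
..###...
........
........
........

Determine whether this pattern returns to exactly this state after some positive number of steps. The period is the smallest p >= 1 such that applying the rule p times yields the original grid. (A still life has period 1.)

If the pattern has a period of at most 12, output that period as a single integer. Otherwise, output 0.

Simulating and comparing each generation to the original:
Gen 0 (original, given above): 3 live cells
Gen 1: 3 live cells, differs from original
Gen 2: 3 live cells, MATCHES original -> period = 2

Answer: 2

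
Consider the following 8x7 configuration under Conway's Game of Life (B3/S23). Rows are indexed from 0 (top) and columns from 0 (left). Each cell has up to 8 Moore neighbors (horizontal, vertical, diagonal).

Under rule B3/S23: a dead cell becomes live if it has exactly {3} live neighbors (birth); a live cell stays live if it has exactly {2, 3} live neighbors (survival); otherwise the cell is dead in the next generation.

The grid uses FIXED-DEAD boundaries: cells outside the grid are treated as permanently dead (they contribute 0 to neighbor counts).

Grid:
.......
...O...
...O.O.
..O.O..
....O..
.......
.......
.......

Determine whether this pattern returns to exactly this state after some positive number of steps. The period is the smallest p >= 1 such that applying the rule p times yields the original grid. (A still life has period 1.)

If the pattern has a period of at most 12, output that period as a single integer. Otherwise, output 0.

Simulating and comparing each generation to the original:
Gen 0 (original, given above): 6 live cells
Gen 1: 6 live cells, differs from original
Gen 2: 6 live cells, MATCHES original -> period = 2

Answer: 2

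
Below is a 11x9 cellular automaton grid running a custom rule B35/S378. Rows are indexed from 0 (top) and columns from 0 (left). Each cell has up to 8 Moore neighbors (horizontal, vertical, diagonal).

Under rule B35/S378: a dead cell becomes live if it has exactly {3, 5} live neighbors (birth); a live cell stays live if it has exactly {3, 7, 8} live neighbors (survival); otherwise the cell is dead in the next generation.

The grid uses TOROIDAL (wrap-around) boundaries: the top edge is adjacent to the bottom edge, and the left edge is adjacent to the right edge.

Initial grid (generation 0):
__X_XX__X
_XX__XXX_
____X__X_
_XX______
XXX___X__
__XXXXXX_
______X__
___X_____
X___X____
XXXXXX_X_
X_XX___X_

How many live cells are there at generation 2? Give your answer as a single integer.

Simulating step by step:
Generation 0 (given above): 38 live cells
Generation 1: 32 live cells
XX_XXXX_X
_______XX
___X_X___
X_XX_____
___XX_XX_
__XX___X_
__X___XX_
_________
___X_X__X
X_____X_X
X_______X
Generation 2: 30 live cells
_______X_
__XXX__XX
__X_X___X
__X_XXX__
_XX_X___X
__X_XXX_X
___X_____
______XX_
X______X_
_________
____X_XX_
Population at generation 2: 30

Answer: 30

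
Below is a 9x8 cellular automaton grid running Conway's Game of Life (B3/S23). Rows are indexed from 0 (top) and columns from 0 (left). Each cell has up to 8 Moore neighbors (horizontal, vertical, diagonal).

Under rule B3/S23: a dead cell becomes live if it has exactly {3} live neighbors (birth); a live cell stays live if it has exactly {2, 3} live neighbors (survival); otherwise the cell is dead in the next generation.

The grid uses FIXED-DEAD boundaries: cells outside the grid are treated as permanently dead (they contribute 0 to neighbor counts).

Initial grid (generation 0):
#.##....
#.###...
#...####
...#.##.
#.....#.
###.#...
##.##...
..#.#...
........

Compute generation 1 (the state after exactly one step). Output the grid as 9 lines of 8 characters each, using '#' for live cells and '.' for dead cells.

Answer: ..#.#...
#.#...#.
.##....#
........
#.###.#.
..#.##..
#...##..
.##.#...
........

Derivation:
Simulating step by step:
Generation 0 (given above): 27 live cells
Generation 1: 22 live cells
(generation 1 grid is the final answer)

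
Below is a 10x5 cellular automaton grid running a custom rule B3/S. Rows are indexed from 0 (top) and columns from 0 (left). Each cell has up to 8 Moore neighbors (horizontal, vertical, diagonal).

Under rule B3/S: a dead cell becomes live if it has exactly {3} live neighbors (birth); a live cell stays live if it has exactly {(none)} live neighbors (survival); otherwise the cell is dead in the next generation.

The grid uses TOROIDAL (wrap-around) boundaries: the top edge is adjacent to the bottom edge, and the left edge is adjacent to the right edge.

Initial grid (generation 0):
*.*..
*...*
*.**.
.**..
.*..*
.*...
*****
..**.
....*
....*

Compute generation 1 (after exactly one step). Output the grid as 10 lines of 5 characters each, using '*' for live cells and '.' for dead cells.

Simulating step by step:
Generation 0 (given above): 21 live cells
Generation 1: 6 live cells
(generation 1 grid is the final answer)

Answer: .*.*.
..*..
.....
....*
.....
.....
.....
.....
.....
*..*.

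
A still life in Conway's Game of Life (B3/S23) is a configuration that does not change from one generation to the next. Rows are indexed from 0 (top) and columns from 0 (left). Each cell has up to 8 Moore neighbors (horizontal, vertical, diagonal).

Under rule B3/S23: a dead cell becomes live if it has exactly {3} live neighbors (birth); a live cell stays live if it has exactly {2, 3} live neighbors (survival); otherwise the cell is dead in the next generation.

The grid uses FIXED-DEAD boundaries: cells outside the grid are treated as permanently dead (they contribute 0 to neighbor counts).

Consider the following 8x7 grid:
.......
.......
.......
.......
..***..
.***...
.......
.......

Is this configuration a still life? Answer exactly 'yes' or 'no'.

Answer: no

Derivation:
Compute generation 1 and compare to generation 0 (given above):
Generation 1:
.......
.......
.......
...*...
.*..*..
.*..*..
..*....
.......
Cell (3,3) differs: gen0=0 vs gen1=1 -> NOT a still life.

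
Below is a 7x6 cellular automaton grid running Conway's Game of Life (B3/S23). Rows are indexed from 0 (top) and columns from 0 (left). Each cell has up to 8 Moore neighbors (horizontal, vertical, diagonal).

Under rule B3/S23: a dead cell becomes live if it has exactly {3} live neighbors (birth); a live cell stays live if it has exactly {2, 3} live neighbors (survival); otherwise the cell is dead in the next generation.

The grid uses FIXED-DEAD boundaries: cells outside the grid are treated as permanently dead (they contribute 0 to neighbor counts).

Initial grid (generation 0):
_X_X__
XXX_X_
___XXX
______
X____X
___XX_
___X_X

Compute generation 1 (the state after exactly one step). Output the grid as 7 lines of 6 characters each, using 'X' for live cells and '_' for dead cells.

Simulating step by step:
Generation 0 (given above): 15 live cells
Generation 1: 16 live cells
(generation 1 grid is the final answer)

Answer: XX_X__
XX___X
_XXXXX
_____X
____X_
___X_X
___X__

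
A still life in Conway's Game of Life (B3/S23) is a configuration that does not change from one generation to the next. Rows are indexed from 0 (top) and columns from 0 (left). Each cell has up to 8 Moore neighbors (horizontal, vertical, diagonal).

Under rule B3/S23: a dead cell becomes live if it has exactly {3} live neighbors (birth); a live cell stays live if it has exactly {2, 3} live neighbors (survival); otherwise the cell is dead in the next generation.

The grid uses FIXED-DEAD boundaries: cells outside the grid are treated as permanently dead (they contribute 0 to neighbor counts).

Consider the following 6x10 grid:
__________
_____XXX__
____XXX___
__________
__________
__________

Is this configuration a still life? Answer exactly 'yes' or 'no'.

Answer: no

Derivation:
Compute generation 1 and compare to generation 0 (given above):
Generation 1:
______X___
____X__X__
____X__X__
_____X____
__________
__________
Cell (0,6) differs: gen0=0 vs gen1=1 -> NOT a still life.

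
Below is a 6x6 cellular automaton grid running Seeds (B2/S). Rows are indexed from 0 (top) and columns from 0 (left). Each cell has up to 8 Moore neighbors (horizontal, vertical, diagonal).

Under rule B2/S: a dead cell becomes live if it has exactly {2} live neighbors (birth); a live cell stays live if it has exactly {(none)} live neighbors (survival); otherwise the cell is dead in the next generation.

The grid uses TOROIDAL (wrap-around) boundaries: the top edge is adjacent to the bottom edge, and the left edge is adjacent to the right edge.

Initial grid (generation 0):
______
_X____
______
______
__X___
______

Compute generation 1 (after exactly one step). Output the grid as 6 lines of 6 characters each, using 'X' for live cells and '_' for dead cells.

Simulating step by step:
Generation 0 (given above): 2 live cells
Generation 1: 0 live cells
(generation 1 grid is the final answer)

Answer: ______
______
______
______
______
______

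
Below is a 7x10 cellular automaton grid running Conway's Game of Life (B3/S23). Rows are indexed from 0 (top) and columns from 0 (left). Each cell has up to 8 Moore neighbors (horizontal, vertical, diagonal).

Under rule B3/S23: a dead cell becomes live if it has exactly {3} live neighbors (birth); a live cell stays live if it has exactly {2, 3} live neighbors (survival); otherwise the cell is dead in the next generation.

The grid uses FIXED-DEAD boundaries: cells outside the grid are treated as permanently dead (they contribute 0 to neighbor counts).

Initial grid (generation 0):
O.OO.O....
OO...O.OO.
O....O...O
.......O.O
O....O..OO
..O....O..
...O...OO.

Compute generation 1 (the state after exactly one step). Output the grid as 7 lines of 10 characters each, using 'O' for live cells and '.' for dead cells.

Answer: O.O.O.O...
O.O..O..O.
OO.....O.O
......O..O
......OO.O
......OO.O
.......OO.

Derivation:
Simulating step by step:
Generation 0 (given above): 23 live cells
Generation 1: 22 live cells
(generation 1 grid is the final answer)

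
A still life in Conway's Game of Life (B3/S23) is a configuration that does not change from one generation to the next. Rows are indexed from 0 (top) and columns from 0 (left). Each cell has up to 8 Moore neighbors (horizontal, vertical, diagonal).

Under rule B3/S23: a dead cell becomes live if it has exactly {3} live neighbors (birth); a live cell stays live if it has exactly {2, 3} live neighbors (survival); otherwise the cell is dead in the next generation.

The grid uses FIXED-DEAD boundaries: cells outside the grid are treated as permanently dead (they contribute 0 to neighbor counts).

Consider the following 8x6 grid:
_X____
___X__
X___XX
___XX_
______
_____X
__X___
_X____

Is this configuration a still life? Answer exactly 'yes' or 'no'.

Answer: no

Derivation:
Compute generation 1 and compare to generation 0 (given above):
Generation 1:
______
____X_
_____X
___XXX
____X_
______
______
______
Cell (0,1) differs: gen0=1 vs gen1=0 -> NOT a still life.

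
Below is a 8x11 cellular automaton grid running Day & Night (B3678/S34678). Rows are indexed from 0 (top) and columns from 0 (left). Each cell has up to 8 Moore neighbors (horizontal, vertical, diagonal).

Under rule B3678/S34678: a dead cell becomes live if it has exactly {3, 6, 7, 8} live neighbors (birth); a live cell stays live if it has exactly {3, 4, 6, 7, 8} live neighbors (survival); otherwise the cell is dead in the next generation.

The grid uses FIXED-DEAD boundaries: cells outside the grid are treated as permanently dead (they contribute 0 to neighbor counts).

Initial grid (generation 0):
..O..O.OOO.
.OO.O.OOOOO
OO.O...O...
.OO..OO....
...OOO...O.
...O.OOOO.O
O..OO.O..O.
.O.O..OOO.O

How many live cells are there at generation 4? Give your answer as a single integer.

Simulating step by step:
Generation 0 (given above): 42 live cells
Generation 1: 42 live cells
.O.O...O.OO
OOO..OO.OO.
O.OOO..O.O.
OOO..OO....
...O..O.O..
..OOO.OOO..
...OO..O.OO
..O.OO.O.O.
Generation 2: 31 live cells
OO....O..O.
O.....O..O.
OO.OO..O...
.OO..OO.O..
...O..OO...
..O.O.O.O..
...O...OOO.
....O.O...O
Generation 3: 33 live cells
...........
O.O..O.OO..
OO.....OO..
OOO..OO....
.O.OO.O.O..
.....OOOOO.
...OO.OOOO.
.......OOO.
Generation 4: 32 live cells
...........
......OOO..
OO...O.OO..
O.OOOOO.O..
OO..OO.OOO.
..O....OOO.
.......OO.O
......OO.O.
Population at generation 4: 32

Answer: 32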